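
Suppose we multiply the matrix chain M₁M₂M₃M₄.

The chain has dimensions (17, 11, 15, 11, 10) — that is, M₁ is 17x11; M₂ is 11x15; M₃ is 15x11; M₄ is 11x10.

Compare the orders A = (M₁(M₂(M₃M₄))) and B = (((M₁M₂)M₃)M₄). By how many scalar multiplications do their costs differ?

Order A = (M₁(M₂(M₃M₄))): (M₃M₄): 15×11 by 11×10 → 15×10, cost 15·11·10 = 1650; (M₂(M₃M₄)): 11×15 by 15×10 → 11×10, cost 11·15·10 = 1650; cumulative 3300; (M₁(M₂(M₃M₄))): 17×11 by 11×10 → 17×10, cost 17·11·10 = 1870; cumulative 5170. Total 5170.
Order B = (((M₁M₂)M₃)M₄): (M₁M₂): 17×11 by 11×15 → 17×15, cost 17·11·15 = 2805; ((M₁M₂)M₃): 17×15 by 15×11 → 17×11, cost 17·15·11 = 2805; cumulative 5610; (((M₁M₂)M₃)M₄): 17×11 by 11×10 → 17×10, cost 17·11·10 = 1870; cumulative 7480. Total 7480.
Difference: |5170 − 7480| = 2310.

2310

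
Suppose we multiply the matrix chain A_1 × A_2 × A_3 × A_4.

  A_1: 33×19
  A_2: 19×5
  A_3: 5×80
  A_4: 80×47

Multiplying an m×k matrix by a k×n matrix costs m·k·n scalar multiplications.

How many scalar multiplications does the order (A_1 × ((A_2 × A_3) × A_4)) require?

108509

(A_2 × A_3): 19×5 by 5×80 → 19×80, cost 19·5·80 = 7600
((A_2 × A_3) × A_4): 19×80 by 80×47 → 19×47, cost 19·80·47 = 71440; cumulative 79040
(A_1 × ((A_2 × A_3) × A_4)): 33×19 by 19×47 → 33×47, cost 33·19·47 = 29469; cumulative 108509
Total: 108509 scalar multiplications.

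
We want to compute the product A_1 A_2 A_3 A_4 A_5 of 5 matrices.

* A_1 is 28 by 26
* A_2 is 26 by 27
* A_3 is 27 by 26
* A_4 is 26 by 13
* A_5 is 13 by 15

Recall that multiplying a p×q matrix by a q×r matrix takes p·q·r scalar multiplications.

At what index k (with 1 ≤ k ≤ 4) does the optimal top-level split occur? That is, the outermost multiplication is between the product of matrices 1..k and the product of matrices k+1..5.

4

Adjacent pairs: A_1A_2 = 28·26·27 = 19656; A_2A_3 = 26·27·26 = 18252; A_3A_4 = 27·26·13 = 9126; A_4A_5 = 26·13·15 = 5070.
Length 3: A_1..A_3: k=1: 0+18252+28·26·26=37180; k=2: 19656+0+28·27·26=39312 → min 37180 | A_2..A_4: k=2: 0+9126+26·27·13=18252; k=3: 18252+0+26·26·13=27040 → min 18252 | A_3..A_5: k=3: 0+5070+27·26·15=15600; k=4: 9126+0+27·13·15=14391 → min 14391.
Length 4: A_1..A_4: k=1: 0+18252+28·26·13=27716; k=2: 19656+9126+28·27·13=38610; k=3: 37180+0+28·26·13=46644 → min 27716 | A_2..A_5: k=2: 0+14391+26·27·15=24921; k=3: 18252+5070+26·26·15=33462; k=4: 18252+0+26·13·15=23322 → min 23322.
Top-level splits: k=1: (A_1..A_1)·(A_2..A_5) → 0+23322+28·26·15 = 34242; k=2: (A_1..A_2)·(A_3..A_5) → 19656+14391+28·27·15 = 45387; k=3: (A_1..A_3)·(A_4..A_5) → 37180+5070+28·26·15 = 53170; k=4: (A_1..A_4)·(A_5..A_5) → 27716+0+28·13·15 = 33176.
Best split is after A_4, i.e. k = 4.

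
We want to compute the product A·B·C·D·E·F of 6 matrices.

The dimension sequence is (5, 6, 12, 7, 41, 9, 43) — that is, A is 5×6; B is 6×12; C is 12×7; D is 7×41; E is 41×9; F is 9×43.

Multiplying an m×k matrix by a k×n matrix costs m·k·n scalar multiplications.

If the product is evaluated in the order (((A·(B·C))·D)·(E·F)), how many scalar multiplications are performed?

26831

(B·C): 6×12 by 12×7 → 6×7, cost 6·12·7 = 504
(A·(B·C)): 5×6 by 6×7 → 5×7, cost 5·6·7 = 210; cumulative 714
((A·(B·C))·D): 5×7 by 7×41 → 5×41, cost 5·7·41 = 1435; cumulative 2149
(E·F): 41×9 by 9×43 → 41×43, cost 41·9·43 = 15867
(((A·(B·C))·D)·(E·F)): 5×41 by 41×43 → 5×43, cost 5·41·43 = 8815; cumulative 26831
Total: 26831 scalar multiplications.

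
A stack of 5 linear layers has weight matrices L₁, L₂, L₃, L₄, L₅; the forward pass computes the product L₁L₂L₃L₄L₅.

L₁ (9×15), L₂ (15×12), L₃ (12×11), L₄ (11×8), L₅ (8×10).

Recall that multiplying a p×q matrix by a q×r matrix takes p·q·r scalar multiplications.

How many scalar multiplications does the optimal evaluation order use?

Adjacent pairs: L₁L₂ = 9·15·12 = 1620; L₂L₃ = 15·12·11 = 1980; L₃L₄ = 12·11·8 = 1056; L₄L₅ = 11·8·10 = 880.
Length 3: L₁..L₃: k=1: 0+1980+9·15·11=3465; k=2: 1620+0+9·12·11=2808 → min 2808 | L₂..L₄: k=2: 0+1056+15·12·8=2496; k=3: 1980+0+15·11·8=3300 → min 2496 | L₃..L₅: k=3: 0+880+12·11·10=2200; k=4: 1056+0+12·8·10=2016 → min 2016.
Length 4: L₁..L₄: k=1: 0+2496+9·15·8=3576; k=2: 1620+1056+9·12·8=3540; k=3: 2808+0+9·11·8=3600 → min 3540 | L₂..L₅: k=2: 0+2016+15·12·10=3816; k=3: 1980+880+15·11·10=4510; k=4: 2496+0+15·8·10=3696 → min 3696.
Length 5: L₁..L₅: k=1: 0+3696+9·15·10=5046; k=2: 1620+2016+9·12·10=4716; k=3: 2808+880+9·11·10=4678; k=4: 3540+0+9·8·10=4260 → min 4260.
Optimal order: (((L₁L₂)(L₃L₄))L₅) with cost 4260.

4260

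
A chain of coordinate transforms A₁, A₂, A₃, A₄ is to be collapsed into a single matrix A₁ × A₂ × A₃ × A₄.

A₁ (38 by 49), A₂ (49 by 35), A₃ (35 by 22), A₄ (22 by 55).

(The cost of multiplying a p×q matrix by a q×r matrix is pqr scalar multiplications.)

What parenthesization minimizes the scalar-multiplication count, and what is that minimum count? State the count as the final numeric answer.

Adjacent pairs: A₁A₂ = 38·49·35 = 65170; A₂A₃ = 49·35·22 = 37730; A₃A₄ = 35·22·55 = 42350.
Length 3: A₁..A₃: k=1: 0+37730+38·49·22=78694; k=2: 65170+0+38·35·22=94430 → min 78694 | A₂..A₄: k=2: 0+42350+49·35·55=136675; k=3: 37730+0+49·22·55=97020 → min 97020.
Length 4: A₁..A₄: k=1: 0+97020+38·49·55=199430; k=2: 65170+42350+38·35·55=180670; k=3: 78694+0+38·22·55=124674 → min 124674.
Optimal parenthesization: ((A₁ × (A₂ × A₃)) × A₄) with cost 124674.

124674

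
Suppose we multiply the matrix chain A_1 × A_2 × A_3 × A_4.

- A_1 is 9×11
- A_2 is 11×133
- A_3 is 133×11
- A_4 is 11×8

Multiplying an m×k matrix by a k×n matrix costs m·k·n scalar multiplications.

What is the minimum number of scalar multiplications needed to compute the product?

17853

Adjacent pairs: A_1A_2 = 9·11·133 = 13167; A_2A_3 = 11·133·11 = 16093; A_3A_4 = 133·11·8 = 11704.
Length 3: A_1..A_3: k=1: 0+16093+9·11·11=17182; k=2: 13167+0+9·133·11=26334 → min 17182 | A_2..A_4: k=2: 0+11704+11·133·8=23408; k=3: 16093+0+11·11·8=17061 → min 17061.
Length 4: A_1..A_4: k=1: 0+17061+9·11·8=17853; k=2: 13167+11704+9·133·8=34447; k=3: 17182+0+9·11·8=17974 → min 17853.
Optimal order: (A_1 × ((A_2 × A_3) × A_4)) with cost 17853.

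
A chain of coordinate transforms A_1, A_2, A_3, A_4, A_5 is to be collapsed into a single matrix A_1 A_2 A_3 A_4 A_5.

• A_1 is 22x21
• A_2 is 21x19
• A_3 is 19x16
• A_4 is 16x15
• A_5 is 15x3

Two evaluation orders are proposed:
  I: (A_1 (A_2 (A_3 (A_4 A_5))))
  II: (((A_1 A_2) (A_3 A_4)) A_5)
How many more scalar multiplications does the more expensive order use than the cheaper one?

Order I = (A_1 (A_2 (A_3 (A_4 A_5)))): (A_4 A_5): 16×15 by 15×3 → 16×3, cost 16·15·3 = 720; (A_3 (A_4 A_5)): 19×16 by 16×3 → 19×3, cost 19·16·3 = 912; cumulative 1632; (A_2 (A_3 (A_4 A_5))): 21×19 by 19×3 → 21×3, cost 21·19·3 = 1197; cumulative 2829; (A_1 (A_2 (A_3 (A_4 A_5)))): 22×21 by 21×3 → 22×3, cost 22·21·3 = 1386; cumulative 4215. Total 4215.
Order II = (((A_1 A_2) (A_3 A_4)) A_5): (A_1 A_2): 22×21 by 21×19 → 22×19, cost 22·21·19 = 8778; (A_3 A_4): 19×16 by 16×15 → 19×15, cost 19·16·15 = 4560; ((A_1 A_2) (A_3 A_4)): 22×19 by 19×15 → 22×15, cost 22·19·15 = 6270; cumulative 19608; (((A_1 A_2) (A_3 A_4)) A_5): 22×15 by 15×3 → 22×3, cost 22·15·3 = 990; cumulative 20598. Total 20598.
Difference: |4215 − 20598| = 16383.

16383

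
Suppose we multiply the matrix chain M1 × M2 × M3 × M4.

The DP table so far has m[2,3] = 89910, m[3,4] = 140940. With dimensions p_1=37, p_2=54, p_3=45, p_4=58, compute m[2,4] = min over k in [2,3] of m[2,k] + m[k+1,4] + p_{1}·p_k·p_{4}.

186480

m[2,4] = min over k∈[2,3] of m[2,k]+m[k+1,4]+p_{1}·p_k·p_{4}.
k=2: 0 + 140940 + 37·54·58 = 256824; k=3: 89910 + 0 + 37·45·58 = 186480.
Minimum: 186480 at k=3.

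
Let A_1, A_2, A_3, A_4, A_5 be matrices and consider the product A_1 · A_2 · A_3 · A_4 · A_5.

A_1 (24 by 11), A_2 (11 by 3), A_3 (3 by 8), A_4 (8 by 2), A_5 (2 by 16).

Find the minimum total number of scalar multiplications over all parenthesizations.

Adjacent pairs: A_1A_2 = 24·11·3 = 792; A_2A_3 = 11·3·8 = 264; A_3A_4 = 3·8·2 = 48; A_4A_5 = 8·2·16 = 256.
Length 3: A_1..A_3: k=1: 0+264+24·11·8=2376; k=2: 792+0+24·3·8=1368 → min 1368 | A_2..A_4: k=2: 0+48+11·3·2=114; k=3: 264+0+11·8·2=440 → min 114 | A_3..A_5: k=3: 0+256+3·8·16=640; k=4: 48+0+3·2·16=144 → min 144.
Length 4: A_1..A_4: k=1: 0+114+24·11·2=642; k=2: 792+48+24·3·2=984; k=3: 1368+0+24·8·2=1752 → min 642 | A_2..A_5: k=2: 0+144+11·3·16=672; k=3: 264+256+11·8·16=1928; k=4: 114+0+11·2·16=466 → min 466.
Length 5: A_1..A_5: k=1: 0+466+24·11·16=4690; k=2: 792+144+24·3·16=2088; k=3: 1368+256+24·8·16=4696; k=4: 642+0+24·2·16=1410 → min 1410.
Optimal order: ((A_1 · (A_2 · (A_3 · A_4))) · A_5) with cost 1410.

1410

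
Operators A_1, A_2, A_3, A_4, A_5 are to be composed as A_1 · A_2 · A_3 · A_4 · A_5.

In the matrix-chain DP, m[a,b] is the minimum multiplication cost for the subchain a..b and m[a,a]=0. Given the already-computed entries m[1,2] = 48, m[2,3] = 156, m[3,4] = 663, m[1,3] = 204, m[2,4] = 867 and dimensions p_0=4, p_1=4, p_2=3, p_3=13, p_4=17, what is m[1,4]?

915

m[1,4] = min over k∈[1,3] of m[1,k]+m[k+1,4]+p_{0}·p_k·p_{4}.
k=1: 0 + 867 + 4·4·17 = 1139; k=2: 48 + 663 + 4·3·17 = 915; k=3: 204 + 0 + 4·13·17 = 1088.
Minimum: 915 at k=2.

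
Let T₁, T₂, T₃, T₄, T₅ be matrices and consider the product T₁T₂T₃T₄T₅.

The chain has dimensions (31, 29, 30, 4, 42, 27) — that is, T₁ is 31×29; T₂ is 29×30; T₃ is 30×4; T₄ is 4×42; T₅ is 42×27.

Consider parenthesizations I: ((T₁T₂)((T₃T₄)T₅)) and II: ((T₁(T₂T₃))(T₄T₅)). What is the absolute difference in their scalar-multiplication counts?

Order I = ((T₁T₂)((T₃T₄)T₅)): (T₁T₂): 31×29 by 29×30 → 31×30, cost 31·29·30 = 26970; (T₃T₄): 30×4 by 4×42 → 30×42, cost 30·4·42 = 5040; ((T₃T₄)T₅): 30×42 by 42×27 → 30×27, cost 30·42·27 = 34020; cumulative 39060; ((T₁T₂)((T₃T₄)T₅)): 31×30 by 30×27 → 31×27, cost 31·30·27 = 25110; cumulative 91140. Total 91140.
Order II = ((T₁(T₂T₃))(T₄T₅)): (T₂T₃): 29×30 by 30×4 → 29×4, cost 29·30·4 = 3480; (T₁(T₂T₃)): 31×29 by 29×4 → 31×4, cost 31·29·4 = 3596; cumulative 7076; (T₄T₅): 4×42 by 42×27 → 4×27, cost 4·42·27 = 4536; ((T₁(T₂T₃))(T₄T₅)): 31×4 by 4×27 → 31×27, cost 31·4·27 = 3348; cumulative 14960. Total 14960.
Difference: |91140 − 14960| = 76180.

76180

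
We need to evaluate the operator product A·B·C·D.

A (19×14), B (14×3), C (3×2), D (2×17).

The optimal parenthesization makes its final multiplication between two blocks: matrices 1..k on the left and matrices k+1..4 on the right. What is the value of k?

3

Adjacent pairs: AB = 19·14·3 = 798; BC = 14·3·2 = 84; CD = 3·2·17 = 102.
Length 3: A..C: k=1: 0+84+19·14·2=616; k=2: 798+0+19·3·2=912 → min 616 | B..D: k=2: 0+102+14·3·17=816; k=3: 84+0+14·2·17=560 → min 560.
Top-level splits: k=1: (A..A)·(B..D) → 0+560+19·14·17 = 5082; k=2: (A..B)·(C..D) → 798+102+19·3·17 = 1869; k=3: (A..C)·(D..D) → 616+0+19·2·17 = 1262.
Best split is after C, i.e. k = 3.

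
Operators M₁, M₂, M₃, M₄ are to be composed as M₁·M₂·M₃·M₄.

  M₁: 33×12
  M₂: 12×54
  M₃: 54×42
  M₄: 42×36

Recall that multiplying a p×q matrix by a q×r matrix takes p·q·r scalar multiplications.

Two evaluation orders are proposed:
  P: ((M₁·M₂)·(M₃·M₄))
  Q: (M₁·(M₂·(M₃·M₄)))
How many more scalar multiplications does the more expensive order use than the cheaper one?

47952

Order P = ((M₁·M₂)·(M₃·M₄)): (M₁·M₂): 33×12 by 12×54 → 33×54, cost 33·12·54 = 21384; (M₃·M₄): 54×42 by 42×36 → 54×36, cost 54·42·36 = 81648; ((M₁·M₂)·(M₃·M₄)): 33×54 by 54×36 → 33×36, cost 33·54·36 = 64152; cumulative 167184. Total 167184.
Order Q = (M₁·(M₂·(M₃·M₄))): (M₃·M₄): 54×42 by 42×36 → 54×36, cost 54·42·36 = 81648; (M₂·(M₃·M₄)): 12×54 by 54×36 → 12×36, cost 12·54·36 = 23328; cumulative 104976; (M₁·(M₂·(M₃·M₄))): 33×12 by 12×36 → 33×36, cost 33·12·36 = 14256; cumulative 119232. Total 119232.
Difference: |167184 − 119232| = 47952.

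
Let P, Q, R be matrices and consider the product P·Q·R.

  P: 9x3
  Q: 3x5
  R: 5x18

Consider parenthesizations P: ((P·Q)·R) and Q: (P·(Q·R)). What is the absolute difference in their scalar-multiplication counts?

189

Order P = ((P·Q)·R): (P·Q): 9×3 by 3×5 → 9×5, cost 9·3·5 = 135; ((P·Q)·R): 9×5 by 5×18 → 9×18, cost 9·5·18 = 810; cumulative 945. Total 945.
Order Q = (P·(Q·R)): (Q·R): 3×5 by 5×18 → 3×18, cost 3·5·18 = 270; (P·(Q·R)): 9×3 by 3×18 → 9×18, cost 9·3·18 = 486; cumulative 756. Total 756.
Difference: |945 − 756| = 189.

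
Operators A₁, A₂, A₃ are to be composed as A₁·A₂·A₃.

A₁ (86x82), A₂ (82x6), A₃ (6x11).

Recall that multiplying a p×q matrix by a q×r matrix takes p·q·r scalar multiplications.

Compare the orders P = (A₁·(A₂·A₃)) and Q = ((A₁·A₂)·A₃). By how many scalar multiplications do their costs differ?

Order P = (A₁·(A₂·A₃)): (A₂·A₃): 82×6 by 6×11 → 82×11, cost 82·6·11 = 5412; (A₁·(A₂·A₃)): 86×82 by 82×11 → 86×11, cost 86·82·11 = 77572; cumulative 82984. Total 82984.
Order Q = ((A₁·A₂)·A₃): (A₁·A₂): 86×82 by 82×6 → 86×6, cost 86·82·6 = 42312; ((A₁·A₂)·A₃): 86×6 by 6×11 → 86×11, cost 86·6·11 = 5676; cumulative 47988. Total 47988.
Difference: |82984 − 47988| = 34996.

34996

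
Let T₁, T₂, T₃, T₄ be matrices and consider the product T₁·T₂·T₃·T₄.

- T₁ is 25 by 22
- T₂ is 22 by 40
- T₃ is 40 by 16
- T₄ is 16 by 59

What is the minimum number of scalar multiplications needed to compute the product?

46480

Adjacent pairs: T₁T₂ = 25·22·40 = 22000; T₂T₃ = 22·40·16 = 14080; T₃T₄ = 40·16·59 = 37760.
Length 3: T₁..T₃: k=1: 0+14080+25·22·16=22880; k=2: 22000+0+25·40·16=38000 → min 22880 | T₂..T₄: k=2: 0+37760+22·40·59=89680; k=3: 14080+0+22·16·59=34848 → min 34848.
Length 4: T₁..T₄: k=1: 0+34848+25·22·59=67298; k=2: 22000+37760+25·40·59=118760; k=3: 22880+0+25·16·59=46480 → min 46480.
Optimal order: ((T₁·(T₂·T₃))·T₄) with cost 46480.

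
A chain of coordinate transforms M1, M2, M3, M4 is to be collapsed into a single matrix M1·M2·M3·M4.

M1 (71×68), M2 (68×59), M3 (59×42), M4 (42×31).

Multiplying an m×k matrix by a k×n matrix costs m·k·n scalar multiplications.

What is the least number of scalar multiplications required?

Adjacent pairs: M1M2 = 71·68·59 = 284852; M2M3 = 68·59·42 = 168504; M3M4 = 59·42·31 = 76818.
Length 3: M1..M3: k=1: 0+168504+71·68·42=371280; k=2: 284852+0+71·59·42=460790 → min 371280 | M2..M4: k=2: 0+76818+68·59·31=201190; k=3: 168504+0+68·42·31=257040 → min 201190.
Length 4: M1..M4: k=1: 0+201190+71·68·31=350858; k=2: 284852+76818+71·59·31=491529; k=3: 371280+0+71·42·31=463722 → min 350858.
Optimal order: (M1·(M2·(M3·M4))) with cost 350858.

350858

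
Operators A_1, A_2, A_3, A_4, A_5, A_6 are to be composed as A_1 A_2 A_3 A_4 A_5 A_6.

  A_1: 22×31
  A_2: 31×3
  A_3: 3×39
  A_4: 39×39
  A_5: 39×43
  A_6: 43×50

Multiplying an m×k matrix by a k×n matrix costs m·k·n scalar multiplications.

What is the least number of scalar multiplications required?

21390

Adjacent pairs: A_1A_2 = 22·31·3 = 2046; A_2A_3 = 31·3·39 = 3627; A_3A_4 = 3·39·39 = 4563; A_4A_5 = 39·39·43 = 65403; A_5A_6 = 39·43·50 = 83850.
Length 3: A_1..A_3: k=1: 0+3627+22·31·39=30225; k=2: 2046+0+22·3·39=4620 → min 4620 | A_2..A_4: k=2: 0+4563+31·3·39=8190; k=3: 3627+0+31·39·39=50778 → min 8190 | A_3..A_5: k=3: 0+65403+3·39·43=70434; k=4: 4563+0+3·39·43=9594 → min 9594 | A_4..A_6: k=4: 0+83850+39·39·50=159900; k=5: 65403+0+39·43·50=149253 → min 149253.
Length 4: A_1..A_4: k=1: 0+8190+22·31·39=34788; k=2: 2046+4563+22·3·39=9183; k=3: 4620+0+22·39·39=38082 → min 9183 | A_2..A_5: k=2: 0+9594+31·3·43=13593; k=3: 3627+65403+31·39·43=121017; k=4: 8190+0+31·39·43=60177 → min 13593 | A_3..A_6: k=3: 0+149253+3·39·50=155103; k=4: 4563+83850+3·39·50=94263; k=5: 9594+0+3·43·50=16044 → min 16044.
Length 5: A_1..A_5: k=1: 0+13593+22·31·43=42919; k=2: 2046+9594+22·3·43=14478; k=3: 4620+65403+22·39·43=106917; k=4: 9183+0+22·39·43=46077 → min 14478 | A_2..A_6: k=2: 0+16044+31·3·50=20694; k=3: 3627+149253+31·39·50=213330; k=4: 8190+83850+31·39·50=152490; k=5: 13593+0+31·43·50=80243 → min 20694.
Length 6: A_1..A_6: k=1: 0+20694+22·31·50=54794; k=2: 2046+16044+22·3·50=21390; k=3: 4620+149253+22·39·50=196773; k=4: 9183+83850+22·39·50=135933; k=5: 14478+0+22·43·50=61778 → min 21390.
Optimal order: ((A_1 A_2) (((A_3 A_4) A_5) A_6)) with cost 21390.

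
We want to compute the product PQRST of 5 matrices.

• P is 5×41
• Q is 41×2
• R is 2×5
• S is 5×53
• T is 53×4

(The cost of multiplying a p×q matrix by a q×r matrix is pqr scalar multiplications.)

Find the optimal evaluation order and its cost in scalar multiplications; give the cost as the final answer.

Adjacent pairs: PQ = 5·41·2 = 410; QR = 41·2·5 = 410; RS = 2·5·53 = 530; ST = 5·53·4 = 1060.
Length 3: P..R: k=1: 0+410+5·41·5=1435; k=2: 410+0+5·2·5=460 → min 460 | Q..S: k=2: 0+530+41·2·53=4876; k=3: 410+0+41·5·53=11275 → min 4876 | R..T: k=3: 0+1060+2·5·4=1100; k=4: 530+0+2·53·4=954 → min 954.
Length 4: P..S: k=1: 0+4876+5·41·53=15741; k=2: 410+530+5·2·53=1470; k=3: 460+0+5·5·53=1785 → min 1470 | Q..T: k=2: 0+954+41·2·4=1282; k=3: 410+1060+41·5·4=2290; k=4: 4876+0+41·53·4=13568 → min 1282.
Length 5: P..T: k=1: 0+1282+5·41·4=2102; k=2: 410+954+5·2·4=1404; k=3: 460+1060+5·5·4=1620; k=4: 1470+0+5·53·4=2530 → min 1404.
Optimal parenthesization: ((PQ)((RS)T)) with cost 1404.

1404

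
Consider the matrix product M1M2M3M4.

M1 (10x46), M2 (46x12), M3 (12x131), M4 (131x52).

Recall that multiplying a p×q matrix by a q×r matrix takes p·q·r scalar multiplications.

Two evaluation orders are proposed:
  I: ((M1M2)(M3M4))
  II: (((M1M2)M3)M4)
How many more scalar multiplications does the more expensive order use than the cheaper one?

4144

Order I = ((M1M2)(M3M4)): (M1M2): 10×46 by 46×12 → 10×12, cost 10·46·12 = 5520; (M3M4): 12×131 by 131×52 → 12×52, cost 12·131·52 = 81744; ((M1M2)(M3M4)): 10×12 by 12×52 → 10×52, cost 10·12·52 = 6240; cumulative 93504. Total 93504.
Order II = (((M1M2)M3)M4): (M1M2): 10×46 by 46×12 → 10×12, cost 10·46·12 = 5520; ((M1M2)M3): 10×12 by 12×131 → 10×131, cost 10·12·131 = 15720; cumulative 21240; (((M1M2)M3)M4): 10×131 by 131×52 → 10×52, cost 10·131·52 = 68120; cumulative 89360. Total 89360.
Difference: |93504 − 89360| = 4144.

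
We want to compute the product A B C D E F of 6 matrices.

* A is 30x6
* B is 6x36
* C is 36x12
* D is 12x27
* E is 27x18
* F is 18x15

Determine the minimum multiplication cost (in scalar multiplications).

Adjacent pairs: AB = 30·6·36 = 6480; BC = 6·36·12 = 2592; CD = 36·12·27 = 11664; DE = 12·27·18 = 5832; EF = 27·18·15 = 7290.
Length 3: A..C: k=1: 0+2592+30·6·12=4752; k=2: 6480+0+30·36·12=19440 → min 4752 | B..D: k=2: 0+11664+6·36·27=17496; k=3: 2592+0+6·12·27=4536 → min 4536 | C..E: k=3: 0+5832+36·12·18=13608; k=4: 11664+0+36·27·18=29160 → min 13608 | D..F: k=4: 0+7290+12·27·15=12150; k=5: 5832+0+12·18·15=9072 → min 9072.
Length 4: A..D: k=1: 0+4536+30·6·27=9396; k=2: 6480+11664+30·36·27=47304; k=3: 4752+0+30·12·27=14472 → min 9396 | B..E: k=2: 0+13608+6·36·18=17496; k=3: 2592+5832+6·12·18=9720; k=4: 4536+0+6·27·18=7452 → min 7452 | C..F: k=3: 0+9072+36·12·15=15552; k=4: 11664+7290+36·27·15=33534; k=5: 13608+0+36·18·15=23328 → min 15552.
Length 5: A..E: k=1: 0+7452+30·6·18=10692; k=2: 6480+13608+30·36·18=39528; k=3: 4752+5832+30·12·18=17064; k=4: 9396+0+30·27·18=23976 → min 10692 | B..F: k=2: 0+15552+6·36·15=18792; k=3: 2592+9072+6·12·15=12744; k=4: 4536+7290+6·27·15=14256; k=5: 7452+0+6·18·15=9072 → min 9072.
Length 6: A..F: k=1: 0+9072+30·6·15=11772; k=2: 6480+15552+30·36·15=38232; k=3: 4752+9072+30·12·15=19224; k=4: 9396+7290+30·27·15=28836; k=5: 10692+0+30·18·15=18792 → min 11772.
Optimal order: (A ((((B C) D) E) F)) with cost 11772.

11772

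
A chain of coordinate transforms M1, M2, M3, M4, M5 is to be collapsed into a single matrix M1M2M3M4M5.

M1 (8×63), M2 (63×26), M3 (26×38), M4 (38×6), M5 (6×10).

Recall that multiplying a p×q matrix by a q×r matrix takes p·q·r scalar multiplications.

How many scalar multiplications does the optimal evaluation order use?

19260

Adjacent pairs: M1M2 = 8·63·26 = 13104; M2M3 = 63·26·38 = 62244; M3M4 = 26·38·6 = 5928; M4M5 = 38·6·10 = 2280.
Length 3: M1..M3: k=1: 0+62244+8·63·38=81396; k=2: 13104+0+8·26·38=21008 → min 21008 | M2..M4: k=2: 0+5928+63·26·6=15756; k=3: 62244+0+63·38·6=76608 → min 15756 | M3..M5: k=3: 0+2280+26·38·10=12160; k=4: 5928+0+26·6·10=7488 → min 7488.
Length 4: M1..M4: k=1: 0+15756+8·63·6=18780; k=2: 13104+5928+8·26·6=20280; k=3: 21008+0+8·38·6=22832 → min 18780 | M2..M5: k=2: 0+7488+63·26·10=23868; k=3: 62244+2280+63·38·10=88464; k=4: 15756+0+63·6·10=19536 → min 19536.
Length 5: M1..M5: k=1: 0+19536+8·63·10=24576; k=2: 13104+7488+8·26·10=22672; k=3: 21008+2280+8·38·10=26328; k=4: 18780+0+8·6·10=19260 → min 19260.
Optimal order: ((M1(M2(M3M4)))M5) with cost 19260.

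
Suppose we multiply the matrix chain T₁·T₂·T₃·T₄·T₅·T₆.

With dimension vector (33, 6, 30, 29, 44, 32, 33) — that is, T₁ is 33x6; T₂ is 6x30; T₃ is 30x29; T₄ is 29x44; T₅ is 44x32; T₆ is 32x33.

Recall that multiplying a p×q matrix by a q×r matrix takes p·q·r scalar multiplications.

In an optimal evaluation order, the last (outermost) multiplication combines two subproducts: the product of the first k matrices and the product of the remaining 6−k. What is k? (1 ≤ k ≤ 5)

1

Adjacent pairs: T₁T₂ = 33·6·30 = 5940; T₂T₃ = 6·30·29 = 5220; T₃T₄ = 30·29·44 = 38280; T₄T₅ = 29·44·32 = 40832; T₅T₆ = 44·32·33 = 46464.
Length 3: T₁..T₃: k=1: 0+5220+33·6·29=10962; k=2: 5940+0+33·30·29=34650 → min 10962 | T₂..T₄: k=2: 0+38280+6·30·44=46200; k=3: 5220+0+6·29·44=12876 → min 12876 | T₃..T₅: k=3: 0+40832+30·29·32=68672; k=4: 38280+0+30·44·32=80520 → min 68672 | T₄..T₆: k=4: 0+46464+29·44·33=88572; k=5: 40832+0+29·32·33=71456 → min 71456.
Length 4: T₁..T₄: k=1: 0+12876+33·6·44=21588; k=2: 5940+38280+33·30·44=87780; k=3: 10962+0+33·29·44=53070 → min 21588 | T₂..T₅: k=2: 0+68672+6·30·32=74432; k=3: 5220+40832+6·29·32=51620; k=4: 12876+0+6·44·32=21324 → min 21324 | T₃..T₆: k=3: 0+71456+30·29·33=100166; k=4: 38280+46464+30·44·33=128304; k=5: 68672+0+30·32·33=100352 → min 100166.
Length 5: T₁..T₅: k=1: 0+21324+33·6·32=27660; k=2: 5940+68672+33·30·32=106292; k=3: 10962+40832+33·29·32=82418; k=4: 21588+0+33·44·32=68052 → min 27660 | T₂..T₆: k=2: 0+100166+6·30·33=106106; k=3: 5220+71456+6·29·33=82418; k=4: 12876+46464+6·44·33=68052; k=5: 21324+0+6·32·33=27660 → min 27660.
Top-level splits: k=1: (T₁..T₁)·(T₂..T₆) → 0+27660+33·6·33 = 34194; k=2: (T₁..T₂)·(T₃..T₆) → 5940+100166+33·30·33 = 138776; k=3: (T₁..T₃)·(T₄..T₆) → 10962+71456+33·29·33 = 113999; k=4: (T₁..T₄)·(T₅..T₆) → 21588+46464+33·44·33 = 115968; k=5: (T₁..T₅)·(T₆..T₆) → 27660+0+33·32·33 = 62508.
Best split is after T₁, i.e. k = 1.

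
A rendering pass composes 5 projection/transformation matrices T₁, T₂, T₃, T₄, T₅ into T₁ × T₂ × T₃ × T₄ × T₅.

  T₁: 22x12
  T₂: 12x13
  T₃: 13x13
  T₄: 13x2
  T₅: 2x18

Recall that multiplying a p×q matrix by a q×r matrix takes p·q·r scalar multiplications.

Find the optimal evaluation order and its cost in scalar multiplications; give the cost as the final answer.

Adjacent pairs: T₁T₂ = 22·12·13 = 3432; T₂T₃ = 12·13·13 = 2028; T₃T₄ = 13·13·2 = 338; T₄T₅ = 13·2·18 = 468.
Length 3: T₁..T₃: k=1: 0+2028+22·12·13=5460; k=2: 3432+0+22·13·13=7150 → min 5460 | T₂..T₄: k=2: 0+338+12·13·2=650; k=3: 2028+0+12·13·2=2340 → min 650 | T₃..T₅: k=3: 0+468+13·13·18=3510; k=4: 338+0+13·2·18=806 → min 806.
Length 4: T₁..T₄: k=1: 0+650+22·12·2=1178; k=2: 3432+338+22·13·2=4342; k=3: 5460+0+22·13·2=6032 → min 1178 | T₂..T₅: k=2: 0+806+12·13·18=3614; k=3: 2028+468+12·13·18=5304; k=4: 650+0+12·2·18=1082 → min 1082.
Length 5: T₁..T₅: k=1: 0+1082+22·12·18=5834; k=2: 3432+806+22·13·18=9386; k=3: 5460+468+22·13·18=11076; k=4: 1178+0+22·2·18=1970 → min 1970.
Optimal parenthesization: ((T₁ × (T₂ × (T₃ × T₄))) × T₅) with cost 1970.

1970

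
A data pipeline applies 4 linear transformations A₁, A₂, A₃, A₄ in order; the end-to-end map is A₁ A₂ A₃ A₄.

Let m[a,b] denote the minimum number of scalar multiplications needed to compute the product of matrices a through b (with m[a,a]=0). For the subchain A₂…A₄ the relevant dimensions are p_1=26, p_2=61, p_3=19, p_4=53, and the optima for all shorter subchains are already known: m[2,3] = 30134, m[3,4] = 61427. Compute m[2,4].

m[2,4] = min over k∈[2,3] of m[2,k]+m[k+1,4]+p_{1}·p_k·p_{4}.
k=2: 0 + 61427 + 26·61·53 = 145485; k=3: 30134 + 0 + 26·19·53 = 56316.
Minimum: 56316 at k=3.

56316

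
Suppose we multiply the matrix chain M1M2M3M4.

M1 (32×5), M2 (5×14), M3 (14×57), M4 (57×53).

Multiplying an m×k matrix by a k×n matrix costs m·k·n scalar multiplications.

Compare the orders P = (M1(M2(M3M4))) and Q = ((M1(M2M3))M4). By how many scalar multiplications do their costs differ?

55298

Order P = (M1(M2(M3M4))): (M3M4): 14×57 by 57×53 → 14×53, cost 14·57·53 = 42294; (M2(M3M4)): 5×14 by 14×53 → 5×53, cost 5·14·53 = 3710; cumulative 46004; (M1(M2(M3M4))): 32×5 by 5×53 → 32×53, cost 32·5·53 = 8480; cumulative 54484. Total 54484.
Order Q = ((M1(M2M3))M4): (M2M3): 5×14 by 14×57 → 5×57, cost 5·14·57 = 3990; (M1(M2M3)): 32×5 by 5×57 → 32×57, cost 32·5·57 = 9120; cumulative 13110; ((M1(M2M3))M4): 32×57 by 57×53 → 32×53, cost 32·57·53 = 96672; cumulative 109782. Total 109782.
Difference: |54484 − 109782| = 55298.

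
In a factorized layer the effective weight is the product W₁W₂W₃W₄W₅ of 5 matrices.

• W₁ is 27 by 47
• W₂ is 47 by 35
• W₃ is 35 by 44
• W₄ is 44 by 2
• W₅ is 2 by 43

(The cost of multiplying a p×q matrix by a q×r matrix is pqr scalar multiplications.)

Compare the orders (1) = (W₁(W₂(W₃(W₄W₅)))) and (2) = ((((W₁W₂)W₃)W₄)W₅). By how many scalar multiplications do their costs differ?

104613

Order (1) = (W₁(W₂(W₃(W₄W₅)))): (W₄W₅): 44×2 by 2×43 → 44×43, cost 44·2·43 = 3784; (W₃(W₄W₅)): 35×44 by 44×43 → 35×43, cost 35·44·43 = 66220; cumulative 70004; (W₂(W₃(W₄W₅))): 47×35 by 35×43 → 47×43, cost 47·35·43 = 70735; cumulative 140739; (W₁(W₂(W₃(W₄W₅)))): 27×47 by 47×43 → 27×43, cost 27·47·43 = 54567; cumulative 195306. Total 195306.
Order (2) = ((((W₁W₂)W₃)W₄)W₅): (W₁W₂): 27×47 by 47×35 → 27×35, cost 27·47·35 = 44415; ((W₁W₂)W₃): 27×35 by 35×44 → 27×44, cost 27·35·44 = 41580; cumulative 85995; (((W₁W₂)W₃)W₄): 27×44 by 44×2 → 27×2, cost 27·44·2 = 2376; cumulative 88371; ((((W₁W₂)W₃)W₄)W₅): 27×2 by 2×43 → 27×43, cost 27·2·43 = 2322; cumulative 90693. Total 90693.
Difference: |195306 − 90693| = 104613.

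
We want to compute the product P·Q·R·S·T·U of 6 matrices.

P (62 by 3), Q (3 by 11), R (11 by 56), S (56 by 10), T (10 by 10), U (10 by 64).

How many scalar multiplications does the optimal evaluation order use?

17652

Adjacent pairs: PQ = 62·3·11 = 2046; QR = 3·11·56 = 1848; RS = 11·56·10 = 6160; ST = 56·10·10 = 5600; TU = 10·10·64 = 6400.
Length 3: P..R: k=1: 0+1848+62·3·56=12264; k=2: 2046+0+62·11·56=40238 → min 12264 | Q..S: k=2: 0+6160+3·11·10=6490; k=3: 1848+0+3·56·10=3528 → min 3528 | R..T: k=3: 0+5600+11·56·10=11760; k=4: 6160+0+11·10·10=7260 → min 7260 | S..U: k=4: 0+6400+56·10·64=42240; k=5: 5600+0+56·10·64=41440 → min 41440.
Length 4: P..S: k=1: 0+3528+62·3·10=5388; k=2: 2046+6160+62·11·10=15026; k=3: 12264+0+62·56·10=46984 → min 5388 | Q..T: k=2: 0+7260+3·11·10=7590; k=3: 1848+5600+3·56·10=9128; k=4: 3528+0+3·10·10=3828 → min 3828 | R..U: k=3: 0+41440+11·56·64=80864; k=4: 6160+6400+11·10·64=19600; k=5: 7260+0+11·10·64=14300 → min 14300.
Length 5: P..T: k=1: 0+3828+62·3·10=5688; k=2: 2046+7260+62·11·10=16126; k=3: 12264+5600+62·56·10=52584; k=4: 5388+0+62·10·10=11588 → min 5688 | Q..U: k=2: 0+14300+3·11·64=16412; k=3: 1848+41440+3·56·64=54040; k=4: 3528+6400+3·10·64=11848; k=5: 3828+0+3·10·64=5748 → min 5748.
Length 6: P..U: k=1: 0+5748+62·3·64=17652; k=2: 2046+14300+62·11·64=59994; k=3: 12264+41440+62·56·64=275912; k=4: 5388+6400+62·10·64=51468; k=5: 5688+0+62·10·64=45368 → min 17652.
Optimal order: (P·((((Q·R)·S)·T)·U)) with cost 17652.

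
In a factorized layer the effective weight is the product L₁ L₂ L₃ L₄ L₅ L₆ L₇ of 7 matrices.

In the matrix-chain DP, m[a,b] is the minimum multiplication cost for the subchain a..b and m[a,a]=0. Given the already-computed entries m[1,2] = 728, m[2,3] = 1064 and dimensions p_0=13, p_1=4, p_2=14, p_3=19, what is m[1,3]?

2052

m[1,3] = min over k∈[1,2] of m[1,k]+m[k+1,3]+p_{0}·p_k·p_{3}.
k=1: 0 + 1064 + 13·4·19 = 2052; k=2: 728 + 0 + 13·14·19 = 4186.
Minimum: 2052 at k=1.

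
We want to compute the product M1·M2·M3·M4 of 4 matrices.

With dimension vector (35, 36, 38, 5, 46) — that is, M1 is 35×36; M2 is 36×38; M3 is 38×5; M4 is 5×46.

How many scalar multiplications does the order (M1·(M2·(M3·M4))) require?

(M3·M4): 38×5 by 5×46 → 38×46, cost 38·5·46 = 8740
(M2·(M3·M4)): 36×38 by 38×46 → 36×46, cost 36·38·46 = 62928; cumulative 71668
(M1·(M2·(M3·M4))): 35×36 by 36×46 → 35×46, cost 35·36·46 = 57960; cumulative 129628
Total: 129628 scalar multiplications.

129628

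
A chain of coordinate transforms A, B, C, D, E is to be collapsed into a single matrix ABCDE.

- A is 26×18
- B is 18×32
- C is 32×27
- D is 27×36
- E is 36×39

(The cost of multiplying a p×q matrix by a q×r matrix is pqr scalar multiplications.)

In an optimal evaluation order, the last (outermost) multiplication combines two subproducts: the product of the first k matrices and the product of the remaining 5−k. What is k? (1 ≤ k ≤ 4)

Adjacent pairs: AB = 26·18·32 = 14976; BC = 18·32·27 = 15552; CD = 32·27·36 = 31104; DE = 27·36·39 = 37908.
Length 3: A..C: k=1: 0+15552+26·18·27=28188; k=2: 14976+0+26·32·27=37440 → min 28188 | B..D: k=2: 0+31104+18·32·36=51840; k=3: 15552+0+18·27·36=33048 → min 33048 | C..E: k=3: 0+37908+32·27·39=71604; k=4: 31104+0+32·36·39=76032 → min 71604.
Length 4: A..D: k=1: 0+33048+26·18·36=49896; k=2: 14976+31104+26·32·36=76032; k=3: 28188+0+26·27·36=53460 → min 49896 | B..E: k=2: 0+71604+18·32·39=94068; k=3: 15552+37908+18·27·39=72414; k=4: 33048+0+18·36·39=58320 → min 58320.
Top-level splits: k=1: (A..A)·(B..E) → 0+58320+26·18·39 = 76572; k=2: (A..B)·(C..E) → 14976+71604+26·32·39 = 119028; k=3: (A..C)·(D..E) → 28188+37908+26·27·39 = 93474; k=4: (A..D)·(E..E) → 49896+0+26·36·39 = 86400.
Best split is after A, i.e. k = 1.

1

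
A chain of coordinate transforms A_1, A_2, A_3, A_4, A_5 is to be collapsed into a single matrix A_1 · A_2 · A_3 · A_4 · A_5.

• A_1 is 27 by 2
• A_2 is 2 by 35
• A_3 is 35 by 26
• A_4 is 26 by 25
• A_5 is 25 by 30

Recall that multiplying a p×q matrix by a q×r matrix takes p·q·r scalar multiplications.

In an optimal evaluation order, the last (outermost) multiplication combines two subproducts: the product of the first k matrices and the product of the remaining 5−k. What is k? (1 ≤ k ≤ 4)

Adjacent pairs: A_1A_2 = 27·2·35 = 1890; A_2A_3 = 2·35·26 = 1820; A_3A_4 = 35·26·25 = 22750; A_4A_5 = 26·25·30 = 19500.
Length 3: A_1..A_3: k=1: 0+1820+27·2·26=3224; k=2: 1890+0+27·35·26=26460 → min 3224 | A_2..A_4: k=2: 0+22750+2·35·25=24500; k=3: 1820+0+2·26·25=3120 → min 3120 | A_3..A_5: k=3: 0+19500+35·26·30=46800; k=4: 22750+0+35·25·30=49000 → min 46800.
Length 4: A_1..A_4: k=1: 0+3120+27·2·25=4470; k=2: 1890+22750+27·35·25=48265; k=3: 3224+0+27·26·25=20774 → min 4470 | A_2..A_5: k=2: 0+46800+2·35·30=48900; k=3: 1820+19500+2·26·30=22880; k=4: 3120+0+2·25·30=4620 → min 4620.
Top-level splits: k=1: (A_1..A_1)·(A_2..A_5) → 0+4620+27·2·30 = 6240; k=2: (A_1..A_2)·(A_3..A_5) → 1890+46800+27·35·30 = 77040; k=3: (A_1..A_3)·(A_4..A_5) → 3224+19500+27·26·30 = 43784; k=4: (A_1..A_4)·(A_5..A_5) → 4470+0+27·25·30 = 24720.
Best split is after A_1, i.e. k = 1.

1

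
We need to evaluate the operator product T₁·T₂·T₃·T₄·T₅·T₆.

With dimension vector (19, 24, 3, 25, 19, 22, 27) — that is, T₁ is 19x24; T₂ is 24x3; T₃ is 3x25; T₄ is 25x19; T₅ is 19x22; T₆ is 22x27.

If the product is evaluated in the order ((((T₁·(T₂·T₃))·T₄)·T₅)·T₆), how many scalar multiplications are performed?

(T₂·T₃): 24×3 by 3×25 → 24×25, cost 24·3·25 = 1800
(T₁·(T₂·T₃)): 19×24 by 24×25 → 19×25, cost 19·24·25 = 11400; cumulative 13200
((T₁·(T₂·T₃))·T₄): 19×25 by 25×19 → 19×19, cost 19·25·19 = 9025; cumulative 22225
(((T₁·(T₂·T₃))·T₄)·T₅): 19×19 by 19×22 → 19×22, cost 19·19·22 = 7942; cumulative 30167
((((T₁·(T₂·T₃))·T₄)·T₅)·T₆): 19×22 by 22×27 → 19×27, cost 19·22·27 = 11286; cumulative 41453
Total: 41453 scalar multiplications.

41453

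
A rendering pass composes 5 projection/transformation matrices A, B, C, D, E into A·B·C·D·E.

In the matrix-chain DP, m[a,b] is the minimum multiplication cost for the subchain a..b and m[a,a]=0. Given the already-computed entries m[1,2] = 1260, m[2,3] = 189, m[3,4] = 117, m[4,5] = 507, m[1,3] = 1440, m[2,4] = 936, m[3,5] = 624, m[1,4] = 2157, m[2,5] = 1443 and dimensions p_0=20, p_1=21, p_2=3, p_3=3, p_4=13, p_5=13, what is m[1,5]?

2664

m[1,5] = min over k∈[1,4] of m[1,k]+m[k+1,5]+p_{0}·p_k·p_{5}.
k=1: 0 + 1443 + 20·21·13 = 6903; k=2: 1260 + 624 + 20·3·13 = 2664; k=3: 1440 + 507 + 20·3·13 = 2727; k=4: 2157 + 0 + 20·13·13 = 5537.
Minimum: 2664 at k=2.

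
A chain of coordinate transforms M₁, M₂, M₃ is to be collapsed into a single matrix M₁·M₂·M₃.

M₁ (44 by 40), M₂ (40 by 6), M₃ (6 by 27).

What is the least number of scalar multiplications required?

Order (M₁·(M₂·M₃)): (M₂·M₃): 40×6 by 6×27 → 40×27, cost 40·6·27 = 6480; (M₁·(M₂·M₃)): 44×40 by 40×27 → 44×27, cost 44·40·27 = 47520; cumulative 54000. Total 54000.
Order ((M₁·M₂)·M₃): (M₁·M₂): 44×40 by 40×6 → 44×6, cost 44·40·6 = 10560; ((M₁·M₂)·M₃): 44×6 by 6×27 → 44×27, cost 44·6·27 = 7128; cumulative 17688. Total 17688.
Minimum: 17688.

17688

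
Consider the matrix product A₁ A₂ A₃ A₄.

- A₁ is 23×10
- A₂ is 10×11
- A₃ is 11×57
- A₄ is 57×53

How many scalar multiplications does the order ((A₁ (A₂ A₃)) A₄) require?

88863

(A₂ A₃): 10×11 by 11×57 → 10×57, cost 10·11·57 = 6270
(A₁ (A₂ A₃)): 23×10 by 10×57 → 23×57, cost 23·10·57 = 13110; cumulative 19380
((A₁ (A₂ A₃)) A₄): 23×57 by 57×53 → 23×53, cost 23·57·53 = 69483; cumulative 88863
Total: 88863 scalar multiplications.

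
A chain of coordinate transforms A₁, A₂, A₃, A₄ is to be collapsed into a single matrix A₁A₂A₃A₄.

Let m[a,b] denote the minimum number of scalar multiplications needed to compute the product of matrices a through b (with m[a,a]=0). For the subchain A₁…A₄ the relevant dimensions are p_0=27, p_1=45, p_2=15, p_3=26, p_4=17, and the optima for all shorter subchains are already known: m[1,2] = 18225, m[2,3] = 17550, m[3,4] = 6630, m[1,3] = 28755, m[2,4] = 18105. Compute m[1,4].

m[1,4] = min over k∈[1,3] of m[1,k]+m[k+1,4]+p_{0}·p_k·p_{4}.
k=1: 0 + 18105 + 27·45·17 = 38760; k=2: 18225 + 6630 + 27·15·17 = 31740; k=3: 28755 + 0 + 27·26·17 = 40689.
Minimum: 31740 at k=2.

31740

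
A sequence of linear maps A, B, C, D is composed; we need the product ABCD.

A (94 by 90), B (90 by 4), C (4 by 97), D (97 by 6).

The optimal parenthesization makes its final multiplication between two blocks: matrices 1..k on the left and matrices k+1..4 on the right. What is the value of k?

2

Adjacent pairs: AB = 94·90·4 = 33840; BC = 90·4·97 = 34920; CD = 4·97·6 = 2328.
Length 3: A..C: k=1: 0+34920+94·90·97=855540; k=2: 33840+0+94·4·97=70312 → min 70312 | B..D: k=2: 0+2328+90·4·6=4488; k=3: 34920+0+90·97·6=87300 → min 4488.
Top-level splits: k=1: (A..A)·(B..D) → 0+4488+94·90·6 = 55248; k=2: (A..B)·(C..D) → 33840+2328+94·4·6 = 38424; k=3: (A..C)·(D..D) → 70312+0+94·97·6 = 125020.
Best split is after B, i.e. k = 2.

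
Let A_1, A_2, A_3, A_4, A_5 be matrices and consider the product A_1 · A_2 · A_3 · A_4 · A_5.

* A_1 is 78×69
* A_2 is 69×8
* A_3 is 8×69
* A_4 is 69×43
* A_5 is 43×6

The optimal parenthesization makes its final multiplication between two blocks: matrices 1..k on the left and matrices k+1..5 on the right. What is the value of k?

1

Adjacent pairs: A_1A_2 = 78·69·8 = 43056; A_2A_3 = 69·8·69 = 38088; A_3A_4 = 8·69·43 = 23736; A_4A_5 = 69·43·6 = 17802.
Length 3: A_1..A_3: k=1: 0+38088+78·69·69=409446; k=2: 43056+0+78·8·69=86112 → min 86112 | A_2..A_4: k=2: 0+23736+69·8·43=47472; k=3: 38088+0+69·69·43=242811 → min 47472 | A_3..A_5: k=3: 0+17802+8·69·6=21114; k=4: 23736+0+8·43·6=25800 → min 21114.
Length 4: A_1..A_4: k=1: 0+47472+78·69·43=278898; k=2: 43056+23736+78·8·43=93624; k=3: 86112+0+78·69·43=317538 → min 93624 | A_2..A_5: k=2: 0+21114+69·8·6=24426; k=3: 38088+17802+69·69·6=84456; k=4: 47472+0+69·43·6=65274 → min 24426.
Top-level splits: k=1: (A_1..A_1)·(A_2..A_5) → 0+24426+78·69·6 = 56718; k=2: (A_1..A_2)·(A_3..A_5) → 43056+21114+78·8·6 = 67914; k=3: (A_1..A_3)·(A_4..A_5) → 86112+17802+78·69·6 = 136206; k=4: (A_1..A_4)·(A_5..A_5) → 93624+0+78·43·6 = 113748.
Best split is after A_1, i.e. k = 1.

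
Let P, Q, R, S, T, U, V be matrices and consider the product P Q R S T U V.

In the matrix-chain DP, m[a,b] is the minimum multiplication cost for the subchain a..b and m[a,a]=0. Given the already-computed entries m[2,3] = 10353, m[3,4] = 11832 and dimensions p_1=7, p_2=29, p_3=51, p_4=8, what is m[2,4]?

13209

m[2,4] = min over k∈[2,3] of m[2,k]+m[k+1,4]+p_{1}·p_k·p_{4}.
k=2: 0 + 11832 + 7·29·8 = 13456; k=3: 10353 + 0 + 7·51·8 = 13209.
Minimum: 13209 at k=3.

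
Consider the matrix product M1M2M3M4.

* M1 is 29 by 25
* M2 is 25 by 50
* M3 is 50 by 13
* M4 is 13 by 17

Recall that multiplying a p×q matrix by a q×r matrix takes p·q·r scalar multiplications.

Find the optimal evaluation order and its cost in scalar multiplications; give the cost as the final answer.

32084

Adjacent pairs: M1M2 = 29·25·50 = 36250; M2M3 = 25·50·13 = 16250; M3M4 = 50·13·17 = 11050.
Length 3: M1..M3: k=1: 0+16250+29·25·13=25675; k=2: 36250+0+29·50·13=55100 → min 25675 | M2..M4: k=2: 0+11050+25·50·17=32300; k=3: 16250+0+25·13·17=21775 → min 21775.
Length 4: M1..M4: k=1: 0+21775+29·25·17=34100; k=2: 36250+11050+29·50·17=71950; k=3: 25675+0+29·13·17=32084 → min 32084.
Optimal parenthesization: ((M1(M2M3))M4) with cost 32084.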